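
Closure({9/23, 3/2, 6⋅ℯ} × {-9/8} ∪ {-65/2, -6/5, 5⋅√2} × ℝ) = ({9/23, 3/2, 6⋅ℯ} × {-9/8}) ∪ ({-65/2, -6/5, 5⋅√2} × ℝ)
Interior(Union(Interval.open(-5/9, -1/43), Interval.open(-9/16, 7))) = Interval.open(-9/16, 7)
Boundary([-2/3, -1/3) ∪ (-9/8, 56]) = {-9/8, 56}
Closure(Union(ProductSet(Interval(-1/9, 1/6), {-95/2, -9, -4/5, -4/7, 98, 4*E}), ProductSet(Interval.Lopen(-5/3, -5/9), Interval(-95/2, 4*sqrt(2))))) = Union(ProductSet(Interval(-5/3, -5/9), Interval(-95/2, 4*sqrt(2))), ProductSet(Interval(-1/9, 1/6), {-95/2, -9, -4/5, -4/7, 98, 4*E}))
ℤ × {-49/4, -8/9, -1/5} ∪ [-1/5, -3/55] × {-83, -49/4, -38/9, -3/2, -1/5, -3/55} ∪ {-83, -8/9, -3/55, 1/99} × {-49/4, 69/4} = (ℤ × {-49/4, -8/9, -1/5}) ∪ ({-83, -8/9, -3/55, 1/99} × {-49/4, 69/4}) ∪ ([-1/5, -3/55] × {-83, -49/4, -38/9, -3/2, -1/5, -3/55})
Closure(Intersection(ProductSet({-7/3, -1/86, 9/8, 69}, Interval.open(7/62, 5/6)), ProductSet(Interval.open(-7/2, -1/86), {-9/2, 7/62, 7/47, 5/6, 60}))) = ProductSet({-7/3}, {7/47})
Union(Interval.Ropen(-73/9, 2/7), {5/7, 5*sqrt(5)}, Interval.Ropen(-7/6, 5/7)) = Union({5*sqrt(5)}, Interval(-73/9, 5/7))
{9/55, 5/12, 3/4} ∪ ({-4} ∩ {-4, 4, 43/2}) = {-4, 9/55, 5/12, 3/4}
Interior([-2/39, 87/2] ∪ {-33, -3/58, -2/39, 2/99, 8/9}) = (-2/39, 87/2)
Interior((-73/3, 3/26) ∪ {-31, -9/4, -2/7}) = (-73/3, 3/26)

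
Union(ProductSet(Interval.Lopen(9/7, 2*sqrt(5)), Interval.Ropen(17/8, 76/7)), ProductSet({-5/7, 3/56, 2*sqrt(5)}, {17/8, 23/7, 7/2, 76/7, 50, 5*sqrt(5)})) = Union(ProductSet({-5/7, 3/56, 2*sqrt(5)}, {17/8, 23/7, 7/2, 76/7, 50, 5*sqrt(5)}), ProductSet(Interval.Lopen(9/7, 2*sqrt(5)), Interval.Ropen(17/8, 76/7)))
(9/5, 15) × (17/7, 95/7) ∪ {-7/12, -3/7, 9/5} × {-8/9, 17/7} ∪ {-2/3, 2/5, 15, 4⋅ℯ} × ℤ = ({-7/12, -3/7, 9/5} × {-8/9, 17/7}) ∪ ({-2/3, 2/5, 15, 4⋅ℯ} × ℤ) ∪ ((9/5, 15) × (17/7, 95/7))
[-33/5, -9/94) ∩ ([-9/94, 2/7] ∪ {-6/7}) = {-6/7}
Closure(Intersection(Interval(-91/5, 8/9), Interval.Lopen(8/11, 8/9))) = Interval(8/11, 8/9)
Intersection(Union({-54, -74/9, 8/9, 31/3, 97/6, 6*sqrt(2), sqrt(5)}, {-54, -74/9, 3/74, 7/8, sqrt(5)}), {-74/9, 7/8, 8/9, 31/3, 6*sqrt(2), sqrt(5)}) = {-74/9, 7/8, 8/9, 31/3, 6*sqrt(2), sqrt(5)}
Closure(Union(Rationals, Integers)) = Reals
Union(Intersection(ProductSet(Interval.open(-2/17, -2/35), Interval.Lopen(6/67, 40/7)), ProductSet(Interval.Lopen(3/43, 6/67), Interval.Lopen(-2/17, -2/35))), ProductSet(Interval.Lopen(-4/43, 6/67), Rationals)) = ProductSet(Interval.Lopen(-4/43, 6/67), Rationals)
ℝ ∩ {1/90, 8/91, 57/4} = {1/90, 8/91, 57/4}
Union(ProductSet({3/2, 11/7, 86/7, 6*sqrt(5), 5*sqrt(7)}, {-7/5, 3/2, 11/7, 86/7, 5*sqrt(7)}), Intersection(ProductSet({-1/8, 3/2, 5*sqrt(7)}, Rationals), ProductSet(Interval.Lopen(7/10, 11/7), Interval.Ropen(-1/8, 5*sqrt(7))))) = Union(ProductSet({3/2}, Intersection(Interval.Ropen(-1/8, 5*sqrt(7)), Rationals)), ProductSet({3/2, 11/7, 86/7, 6*sqrt(5), 5*sqrt(7)}, {-7/5, 3/2, 11/7, 86/7, 5*sqrt(7)}))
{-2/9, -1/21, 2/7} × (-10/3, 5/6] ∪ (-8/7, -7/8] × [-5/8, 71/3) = ({-2/9, -1/21, 2/7} × (-10/3, 5/6]) ∪ ((-8/7, -7/8] × [-5/8, 71/3))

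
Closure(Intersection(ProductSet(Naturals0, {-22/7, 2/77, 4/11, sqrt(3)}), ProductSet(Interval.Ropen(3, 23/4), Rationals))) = ProductSet(Range(3, 6, 1), {-22/7, 2/77, 4/11})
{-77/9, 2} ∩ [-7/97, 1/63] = ∅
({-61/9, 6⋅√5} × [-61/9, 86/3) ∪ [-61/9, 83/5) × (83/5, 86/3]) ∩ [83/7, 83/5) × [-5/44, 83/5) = {6⋅√5} × [-5/44, 83/5)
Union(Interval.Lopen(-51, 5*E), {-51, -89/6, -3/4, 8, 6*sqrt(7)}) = Union({6*sqrt(7)}, Interval(-51, 5*E))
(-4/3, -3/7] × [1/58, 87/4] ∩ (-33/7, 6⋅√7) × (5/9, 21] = (-4/3, -3/7] × (5/9, 21]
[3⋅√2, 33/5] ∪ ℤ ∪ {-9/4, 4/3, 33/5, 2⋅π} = ℤ ∪ {-9/4, 4/3} ∪ [3⋅√2, 33/5]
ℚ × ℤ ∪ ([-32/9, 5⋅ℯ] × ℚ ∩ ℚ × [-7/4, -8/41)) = (ℚ × ℤ) ∪ ((ℚ ∩ [-32/9, 5⋅ℯ]) × (ℚ ∩ [-7/4, -8/41)))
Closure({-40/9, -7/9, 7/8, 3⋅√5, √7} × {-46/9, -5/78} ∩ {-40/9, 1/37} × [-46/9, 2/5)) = {-40/9} × {-46/9, -5/78}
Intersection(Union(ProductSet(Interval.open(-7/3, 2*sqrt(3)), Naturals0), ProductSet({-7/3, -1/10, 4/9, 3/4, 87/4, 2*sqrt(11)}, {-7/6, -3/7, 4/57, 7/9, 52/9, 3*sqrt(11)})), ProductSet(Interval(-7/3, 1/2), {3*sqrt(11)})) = ProductSet({-7/3, -1/10, 4/9}, {3*sqrt(11)})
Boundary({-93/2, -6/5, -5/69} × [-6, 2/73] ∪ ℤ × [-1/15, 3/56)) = (ℤ × [-1/15, 3/56]) ∪ ({-93/2, -6/5, -5/69} × [-6, 2/73])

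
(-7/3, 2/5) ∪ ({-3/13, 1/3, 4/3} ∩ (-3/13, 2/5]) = (-7/3, 2/5)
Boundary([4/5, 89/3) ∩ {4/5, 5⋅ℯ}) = {4/5, 5⋅ℯ}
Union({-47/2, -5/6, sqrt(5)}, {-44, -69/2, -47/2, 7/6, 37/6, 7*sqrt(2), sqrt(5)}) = {-44, -69/2, -47/2, -5/6, 7/6, 37/6, 7*sqrt(2), sqrt(5)}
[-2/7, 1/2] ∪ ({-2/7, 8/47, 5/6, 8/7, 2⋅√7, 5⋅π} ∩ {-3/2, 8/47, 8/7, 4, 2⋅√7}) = [-2/7, 1/2] ∪ {8/7, 2⋅√7}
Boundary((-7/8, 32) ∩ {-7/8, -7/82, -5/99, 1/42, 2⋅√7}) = {-7/82, -5/99, 1/42, 2⋅√7}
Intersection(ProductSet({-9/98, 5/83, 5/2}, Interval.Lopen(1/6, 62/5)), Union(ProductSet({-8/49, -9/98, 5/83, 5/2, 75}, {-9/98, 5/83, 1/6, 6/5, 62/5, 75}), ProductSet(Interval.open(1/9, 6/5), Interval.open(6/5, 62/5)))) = ProductSet({-9/98, 5/83, 5/2}, {6/5, 62/5})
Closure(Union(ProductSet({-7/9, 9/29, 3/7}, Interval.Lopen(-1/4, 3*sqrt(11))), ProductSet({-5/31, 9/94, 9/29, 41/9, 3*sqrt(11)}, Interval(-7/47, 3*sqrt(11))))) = Union(ProductSet({-7/9, 9/29, 3/7}, Interval(-1/4, 3*sqrt(11))), ProductSet({-5/31, 9/94, 9/29, 41/9, 3*sqrt(11)}, Interval(-7/47, 3*sqrt(11))))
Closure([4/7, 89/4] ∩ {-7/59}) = ∅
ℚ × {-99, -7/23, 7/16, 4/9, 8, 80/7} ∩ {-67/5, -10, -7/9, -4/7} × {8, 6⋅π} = {-67/5, -10, -7/9, -4/7} × {8}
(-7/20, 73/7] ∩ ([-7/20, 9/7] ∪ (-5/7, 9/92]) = (-7/20, 9/7]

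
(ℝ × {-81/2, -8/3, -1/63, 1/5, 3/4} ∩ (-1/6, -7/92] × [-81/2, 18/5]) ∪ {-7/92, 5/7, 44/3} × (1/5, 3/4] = ({-7/92, 5/7, 44/3} × (1/5, 3/4]) ∪ ((-1/6, -7/92] × {-81/2, -8/3, -1/63, 1/5, 3/4})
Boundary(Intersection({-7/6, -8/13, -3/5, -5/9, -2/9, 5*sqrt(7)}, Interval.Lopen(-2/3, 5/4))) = {-8/13, -3/5, -5/9, -2/9}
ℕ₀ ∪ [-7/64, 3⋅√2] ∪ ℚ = ℚ ∪ [-7/64, 3⋅√2]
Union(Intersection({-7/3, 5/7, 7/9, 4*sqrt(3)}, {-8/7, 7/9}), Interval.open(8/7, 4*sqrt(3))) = Union({7/9}, Interval.open(8/7, 4*sqrt(3)))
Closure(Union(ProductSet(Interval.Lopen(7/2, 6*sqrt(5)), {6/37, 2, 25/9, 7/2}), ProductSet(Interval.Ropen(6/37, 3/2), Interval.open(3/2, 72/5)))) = Union(ProductSet({6/37, 3/2}, Interval(3/2, 72/5)), ProductSet(Interval(6/37, 3/2), {3/2, 72/5}), ProductSet(Interval.Ropen(6/37, 3/2), Interval.open(3/2, 72/5)), ProductSet(Interval(7/2, 6*sqrt(5)), {6/37, 2, 25/9, 7/2}))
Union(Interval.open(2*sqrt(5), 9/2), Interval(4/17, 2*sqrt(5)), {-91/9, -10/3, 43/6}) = Union({-91/9, -10/3, 43/6}, Interval.Ropen(4/17, 9/2))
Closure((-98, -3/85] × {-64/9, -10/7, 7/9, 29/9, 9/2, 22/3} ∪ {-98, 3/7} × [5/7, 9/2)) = ({-98, 3/7} × [5/7, 9/2]) ∪ ([-98, -3/85] × {-64/9, -10/7, 7/9, 29/9, 9/2, 22/3})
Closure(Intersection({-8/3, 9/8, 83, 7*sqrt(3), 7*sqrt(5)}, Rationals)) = {-8/3, 9/8, 83}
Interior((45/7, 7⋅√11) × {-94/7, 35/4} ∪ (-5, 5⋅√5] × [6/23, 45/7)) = (-5, 5⋅√5) × (6/23, 45/7)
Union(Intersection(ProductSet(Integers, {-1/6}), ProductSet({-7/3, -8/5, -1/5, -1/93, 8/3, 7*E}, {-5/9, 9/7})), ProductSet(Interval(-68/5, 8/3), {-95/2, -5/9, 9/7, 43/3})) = ProductSet(Interval(-68/5, 8/3), {-95/2, -5/9, 9/7, 43/3})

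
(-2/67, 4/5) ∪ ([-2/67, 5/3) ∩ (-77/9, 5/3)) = [-2/67, 5/3)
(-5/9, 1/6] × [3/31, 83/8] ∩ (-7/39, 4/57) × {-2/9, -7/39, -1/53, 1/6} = (-7/39, 4/57) × {1/6}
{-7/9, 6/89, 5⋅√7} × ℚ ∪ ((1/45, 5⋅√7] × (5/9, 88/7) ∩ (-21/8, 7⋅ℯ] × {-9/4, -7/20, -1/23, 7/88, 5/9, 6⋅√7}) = {-7/9, 6/89, 5⋅√7} × ℚ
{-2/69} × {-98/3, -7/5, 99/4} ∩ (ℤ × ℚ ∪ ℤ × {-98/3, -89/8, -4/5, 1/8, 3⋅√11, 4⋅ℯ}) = ∅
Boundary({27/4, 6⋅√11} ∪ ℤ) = ℤ ∪ {27/4, 6⋅√11}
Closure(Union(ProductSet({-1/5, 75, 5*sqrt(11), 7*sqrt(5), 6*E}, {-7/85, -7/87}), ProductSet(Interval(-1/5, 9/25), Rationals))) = Union(ProductSet({-1/5, 75, 5*sqrt(11), 7*sqrt(5), 6*E}, {-7/85, -7/87}), ProductSet(Interval(-1/5, 9/25), Reals))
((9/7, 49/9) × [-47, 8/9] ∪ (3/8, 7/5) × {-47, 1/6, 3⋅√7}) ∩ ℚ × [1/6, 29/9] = ((ℚ ∩ (3/8, 7/5)) × {1/6}) ∪ ((ℚ ∩ (9/7, 49/9)) × [1/6, 8/9])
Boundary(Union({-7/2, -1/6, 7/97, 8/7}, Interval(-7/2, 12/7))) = {-7/2, 12/7}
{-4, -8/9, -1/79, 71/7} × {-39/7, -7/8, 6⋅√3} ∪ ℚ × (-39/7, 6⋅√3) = (ℚ × (-39/7, 6⋅√3)) ∪ ({-4, -8/9, -1/79, 71/7} × {-39/7, -7/8, 6⋅√3})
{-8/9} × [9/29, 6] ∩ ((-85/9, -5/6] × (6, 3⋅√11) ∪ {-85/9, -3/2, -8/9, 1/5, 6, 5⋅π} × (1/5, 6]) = {-8/9} × [9/29, 6]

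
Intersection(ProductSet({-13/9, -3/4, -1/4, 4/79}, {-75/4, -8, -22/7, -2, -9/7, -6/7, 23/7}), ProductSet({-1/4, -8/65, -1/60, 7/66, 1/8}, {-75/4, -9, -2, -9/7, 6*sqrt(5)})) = ProductSet({-1/4}, {-75/4, -2, -9/7})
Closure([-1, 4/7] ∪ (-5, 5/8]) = [-5, 5/8]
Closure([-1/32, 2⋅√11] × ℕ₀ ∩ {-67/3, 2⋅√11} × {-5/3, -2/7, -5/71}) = ∅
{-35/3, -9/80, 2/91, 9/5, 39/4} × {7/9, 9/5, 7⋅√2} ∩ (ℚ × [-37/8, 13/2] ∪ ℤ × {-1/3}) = {-35/3, -9/80, 2/91, 9/5, 39/4} × {7/9, 9/5}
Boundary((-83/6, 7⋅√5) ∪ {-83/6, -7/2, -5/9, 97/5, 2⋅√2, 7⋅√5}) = {-83/6, 97/5, 7⋅√5}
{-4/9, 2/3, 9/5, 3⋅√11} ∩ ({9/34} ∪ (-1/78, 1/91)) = ∅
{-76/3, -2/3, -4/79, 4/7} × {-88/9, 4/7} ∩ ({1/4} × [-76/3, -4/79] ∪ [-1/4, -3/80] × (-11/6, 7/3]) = {-4/79} × {4/7}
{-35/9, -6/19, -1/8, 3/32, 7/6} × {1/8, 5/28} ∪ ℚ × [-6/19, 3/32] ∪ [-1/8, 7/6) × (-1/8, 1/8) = (ℚ × [-6/19, 3/32]) ∪ ({-35/9, -6/19, -1/8, 3/32, 7/6} × {1/8, 5/28}) ∪ ([-1/8, 7/6) × (-1/8, 1/8))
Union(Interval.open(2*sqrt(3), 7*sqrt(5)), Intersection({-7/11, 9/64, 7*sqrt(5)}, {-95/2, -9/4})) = Interval.open(2*sqrt(3), 7*sqrt(5))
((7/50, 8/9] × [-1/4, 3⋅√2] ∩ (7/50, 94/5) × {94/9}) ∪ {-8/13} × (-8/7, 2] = {-8/13} × (-8/7, 2]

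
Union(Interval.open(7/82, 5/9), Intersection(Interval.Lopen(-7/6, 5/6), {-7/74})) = Union({-7/74}, Interval.open(7/82, 5/9))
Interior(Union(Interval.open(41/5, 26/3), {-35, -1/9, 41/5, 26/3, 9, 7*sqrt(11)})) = Interval.open(41/5, 26/3)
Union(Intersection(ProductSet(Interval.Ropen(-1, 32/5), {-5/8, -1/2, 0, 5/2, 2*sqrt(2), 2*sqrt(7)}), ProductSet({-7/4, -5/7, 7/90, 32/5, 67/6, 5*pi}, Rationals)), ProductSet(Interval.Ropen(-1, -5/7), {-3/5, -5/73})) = Union(ProductSet({-5/7, 7/90}, {-5/8, -1/2, 0, 5/2}), ProductSet(Interval.Ropen(-1, -5/7), {-3/5, -5/73}))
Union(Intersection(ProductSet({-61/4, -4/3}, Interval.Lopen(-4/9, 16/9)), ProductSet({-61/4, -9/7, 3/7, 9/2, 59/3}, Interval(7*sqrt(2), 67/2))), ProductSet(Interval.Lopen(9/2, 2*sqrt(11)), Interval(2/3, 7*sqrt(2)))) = ProductSet(Interval.Lopen(9/2, 2*sqrt(11)), Interval(2/3, 7*sqrt(2)))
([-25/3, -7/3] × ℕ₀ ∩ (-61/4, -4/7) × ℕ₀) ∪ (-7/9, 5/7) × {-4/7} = ([-25/3, -7/3] × ℕ₀) ∪ ((-7/9, 5/7) × {-4/7})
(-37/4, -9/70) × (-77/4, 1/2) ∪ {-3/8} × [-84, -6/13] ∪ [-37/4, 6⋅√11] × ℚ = ({-3/8} × [-84, -6/13]) ∪ ((-37/4, -9/70) × (-77/4, 1/2)) ∪ ([-37/4, 6⋅√11] × ℚ)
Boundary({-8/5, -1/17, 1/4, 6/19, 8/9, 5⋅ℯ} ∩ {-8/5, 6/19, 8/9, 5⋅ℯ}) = {-8/5, 6/19, 8/9, 5⋅ℯ}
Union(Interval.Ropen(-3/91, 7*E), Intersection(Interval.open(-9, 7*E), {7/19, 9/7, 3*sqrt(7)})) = Interval.Ropen(-3/91, 7*E)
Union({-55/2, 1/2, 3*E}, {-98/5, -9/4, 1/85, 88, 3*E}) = {-55/2, -98/5, -9/4, 1/85, 1/2, 88, 3*E}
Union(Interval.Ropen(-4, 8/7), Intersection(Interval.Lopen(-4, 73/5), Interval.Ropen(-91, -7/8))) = Interval.Ropen(-4, 8/7)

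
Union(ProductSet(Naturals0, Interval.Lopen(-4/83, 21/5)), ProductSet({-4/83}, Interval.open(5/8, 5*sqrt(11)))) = Union(ProductSet({-4/83}, Interval.open(5/8, 5*sqrt(11))), ProductSet(Naturals0, Interval.Lopen(-4/83, 21/5)))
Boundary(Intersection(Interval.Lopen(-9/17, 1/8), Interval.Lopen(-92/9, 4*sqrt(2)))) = {-9/17, 1/8}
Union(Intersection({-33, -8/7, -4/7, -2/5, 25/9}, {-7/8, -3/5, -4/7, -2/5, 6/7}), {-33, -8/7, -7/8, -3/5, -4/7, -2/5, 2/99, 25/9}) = {-33, -8/7, -7/8, -3/5, -4/7, -2/5, 2/99, 25/9}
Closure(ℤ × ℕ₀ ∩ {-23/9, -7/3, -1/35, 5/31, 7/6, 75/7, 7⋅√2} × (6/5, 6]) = ∅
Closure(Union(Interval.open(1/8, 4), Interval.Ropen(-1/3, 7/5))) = Interval(-1/3, 4)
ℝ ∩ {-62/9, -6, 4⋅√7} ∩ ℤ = {-6}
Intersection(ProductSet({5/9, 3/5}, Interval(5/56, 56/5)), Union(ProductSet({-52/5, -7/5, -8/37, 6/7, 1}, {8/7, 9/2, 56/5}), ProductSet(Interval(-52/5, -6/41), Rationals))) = EmptySet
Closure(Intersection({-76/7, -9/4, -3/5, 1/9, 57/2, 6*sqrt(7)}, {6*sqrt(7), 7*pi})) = {6*sqrt(7)}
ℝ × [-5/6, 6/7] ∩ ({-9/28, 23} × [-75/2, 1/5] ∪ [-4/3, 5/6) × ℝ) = ({-9/28, 23} × [-5/6, 1/5]) ∪ ([-4/3, 5/6) × [-5/6, 6/7])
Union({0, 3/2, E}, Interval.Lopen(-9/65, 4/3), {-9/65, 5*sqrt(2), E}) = Union({3/2, 5*sqrt(2), E}, Interval(-9/65, 4/3))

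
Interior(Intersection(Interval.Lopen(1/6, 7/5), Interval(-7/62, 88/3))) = Interval.open(1/6, 7/5)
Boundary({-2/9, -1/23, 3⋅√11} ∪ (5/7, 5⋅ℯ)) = {-2/9, -1/23, 5/7, 5⋅ℯ}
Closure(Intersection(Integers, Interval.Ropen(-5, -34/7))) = Range(-5, -4, 1)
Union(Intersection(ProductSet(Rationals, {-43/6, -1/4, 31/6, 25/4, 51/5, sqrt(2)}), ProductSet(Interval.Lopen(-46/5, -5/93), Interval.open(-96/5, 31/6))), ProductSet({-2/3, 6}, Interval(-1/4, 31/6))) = Union(ProductSet({-2/3, 6}, Interval(-1/4, 31/6)), ProductSet(Intersection(Interval.Lopen(-46/5, -5/93), Rationals), {-43/6, -1/4, sqrt(2)}))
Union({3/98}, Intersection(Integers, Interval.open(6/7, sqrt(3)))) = Union({3/98}, Range(1, 2, 1))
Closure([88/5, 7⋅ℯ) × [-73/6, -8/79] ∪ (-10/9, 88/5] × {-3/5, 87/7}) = ([-10/9, 88/5] × {-3/5, 87/7}) ∪ ([88/5, 7⋅ℯ] × [-73/6, -8/79])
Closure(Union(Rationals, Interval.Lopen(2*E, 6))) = Union(Interval(-oo, oo), Rationals)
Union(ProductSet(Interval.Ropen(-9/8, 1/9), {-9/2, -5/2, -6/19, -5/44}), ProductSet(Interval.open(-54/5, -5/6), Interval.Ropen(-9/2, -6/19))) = Union(ProductSet(Interval.open(-54/5, -5/6), Interval.Ropen(-9/2, -6/19)), ProductSet(Interval.Ropen(-9/8, 1/9), {-9/2, -5/2, -6/19, -5/44}))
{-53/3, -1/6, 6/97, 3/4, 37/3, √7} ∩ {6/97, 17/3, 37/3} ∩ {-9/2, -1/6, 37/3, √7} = {37/3}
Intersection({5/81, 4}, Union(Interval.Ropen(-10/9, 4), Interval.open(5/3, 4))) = {5/81}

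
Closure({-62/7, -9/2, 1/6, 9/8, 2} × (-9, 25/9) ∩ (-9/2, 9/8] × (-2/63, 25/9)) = {1/6, 9/8} × [-2/63, 25/9]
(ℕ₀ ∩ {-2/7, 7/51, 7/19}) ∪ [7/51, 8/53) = [7/51, 8/53)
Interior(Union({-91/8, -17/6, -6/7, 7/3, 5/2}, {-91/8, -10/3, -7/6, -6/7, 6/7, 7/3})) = EmptySet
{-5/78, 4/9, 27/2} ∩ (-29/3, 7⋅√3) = {-5/78, 4/9}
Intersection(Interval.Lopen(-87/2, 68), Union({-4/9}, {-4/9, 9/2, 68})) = {-4/9, 9/2, 68}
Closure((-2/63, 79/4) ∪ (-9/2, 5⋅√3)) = [-9/2, 79/4]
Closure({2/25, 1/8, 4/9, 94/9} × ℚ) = {2/25, 1/8, 4/9, 94/9} × ℝ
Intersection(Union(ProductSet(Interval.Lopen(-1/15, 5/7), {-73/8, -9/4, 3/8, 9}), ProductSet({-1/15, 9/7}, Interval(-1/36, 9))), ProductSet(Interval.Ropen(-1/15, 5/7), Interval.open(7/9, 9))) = ProductSet({-1/15}, Interval.open(7/9, 9))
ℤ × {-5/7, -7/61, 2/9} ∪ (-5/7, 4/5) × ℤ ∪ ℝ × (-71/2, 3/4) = ((-5/7, 4/5) × ℤ) ∪ (ℝ × (-71/2, 3/4))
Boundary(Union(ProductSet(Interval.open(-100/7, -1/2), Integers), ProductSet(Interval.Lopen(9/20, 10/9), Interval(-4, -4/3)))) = Union(ProductSet({9/20, 10/9}, Interval(-4, -4/3)), ProductSet(Interval(-100/7, -1/2), Integers), ProductSet(Interval(9/20, 10/9), {-4, -4/3}))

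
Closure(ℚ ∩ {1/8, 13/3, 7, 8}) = {1/8, 13/3, 7, 8}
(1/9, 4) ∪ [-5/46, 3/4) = [-5/46, 4)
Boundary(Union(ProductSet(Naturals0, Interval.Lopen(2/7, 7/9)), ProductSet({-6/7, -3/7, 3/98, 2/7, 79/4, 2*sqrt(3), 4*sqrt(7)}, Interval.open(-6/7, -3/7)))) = Union(ProductSet({-6/7, -3/7, 3/98, 2/7, 79/4, 2*sqrt(3), 4*sqrt(7)}, Interval(-6/7, -3/7)), ProductSet(Naturals0, Interval(2/7, 7/9)))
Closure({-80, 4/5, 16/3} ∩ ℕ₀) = ∅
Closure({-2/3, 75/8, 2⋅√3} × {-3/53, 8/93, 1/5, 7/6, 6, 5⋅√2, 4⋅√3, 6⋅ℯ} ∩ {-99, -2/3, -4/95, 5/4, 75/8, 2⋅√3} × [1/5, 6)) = {-2/3, 75/8, 2⋅√3} × {1/5, 7/6}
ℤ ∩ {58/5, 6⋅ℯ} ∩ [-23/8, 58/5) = ∅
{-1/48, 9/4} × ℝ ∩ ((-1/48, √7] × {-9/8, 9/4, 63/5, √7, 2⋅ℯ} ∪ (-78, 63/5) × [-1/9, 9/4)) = ({-1/48, 9/4} × [-1/9, 9/4)) ∪ ({9/4} × {-9/8, 9/4, 63/5, √7, 2⋅ℯ})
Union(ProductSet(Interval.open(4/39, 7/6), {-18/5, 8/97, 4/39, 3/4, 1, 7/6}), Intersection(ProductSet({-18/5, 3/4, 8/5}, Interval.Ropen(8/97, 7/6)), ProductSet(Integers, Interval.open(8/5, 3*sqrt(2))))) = ProductSet(Interval.open(4/39, 7/6), {-18/5, 8/97, 4/39, 3/4, 1, 7/6})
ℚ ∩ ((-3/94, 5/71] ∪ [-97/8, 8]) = ℚ ∩ [-97/8, 8]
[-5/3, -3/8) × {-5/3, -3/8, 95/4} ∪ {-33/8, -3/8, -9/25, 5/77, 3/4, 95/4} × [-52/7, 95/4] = ([-5/3, -3/8) × {-5/3, -3/8, 95/4}) ∪ ({-33/8, -3/8, -9/25, 5/77, 3/4, 95/4} × [-52/7, 95/4])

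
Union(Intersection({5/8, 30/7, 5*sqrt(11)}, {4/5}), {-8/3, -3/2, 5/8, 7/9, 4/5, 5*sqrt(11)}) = {-8/3, -3/2, 5/8, 7/9, 4/5, 5*sqrt(11)}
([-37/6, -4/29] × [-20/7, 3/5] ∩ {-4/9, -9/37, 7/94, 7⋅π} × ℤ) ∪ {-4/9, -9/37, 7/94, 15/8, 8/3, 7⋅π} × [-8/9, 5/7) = ({-4/9, -9/37} × {-2, -1, 0}) ∪ ({-4/9, -9/37, 7/94, 15/8, 8/3, 7⋅π} × [-8/9, 5/7))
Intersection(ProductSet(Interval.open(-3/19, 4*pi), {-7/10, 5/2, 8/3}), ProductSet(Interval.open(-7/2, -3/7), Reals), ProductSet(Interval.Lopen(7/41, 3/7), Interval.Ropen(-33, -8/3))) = EmptySet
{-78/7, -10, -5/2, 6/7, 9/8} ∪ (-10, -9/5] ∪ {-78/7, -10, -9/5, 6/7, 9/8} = {-78/7, 6/7, 9/8} ∪ [-10, -9/5]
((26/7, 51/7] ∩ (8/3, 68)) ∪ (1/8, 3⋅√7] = (1/8, 3⋅√7]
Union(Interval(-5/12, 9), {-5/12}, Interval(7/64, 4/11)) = Interval(-5/12, 9)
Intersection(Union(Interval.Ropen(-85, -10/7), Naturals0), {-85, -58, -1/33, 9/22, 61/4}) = {-85, -58}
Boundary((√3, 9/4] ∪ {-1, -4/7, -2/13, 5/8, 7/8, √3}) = {-1, -4/7, -2/13, 5/8, 7/8, 9/4, √3}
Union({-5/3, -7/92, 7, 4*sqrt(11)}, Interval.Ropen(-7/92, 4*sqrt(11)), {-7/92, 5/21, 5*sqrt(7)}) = Union({-5/3}, Interval(-7/92, 4*sqrt(11)))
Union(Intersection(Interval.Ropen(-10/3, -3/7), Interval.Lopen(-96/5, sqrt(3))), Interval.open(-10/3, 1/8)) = Interval.Ropen(-10/3, 1/8)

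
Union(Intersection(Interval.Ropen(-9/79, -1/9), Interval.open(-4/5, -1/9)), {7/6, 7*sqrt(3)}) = Union({7/6, 7*sqrt(3)}, Interval.Ropen(-9/79, -1/9))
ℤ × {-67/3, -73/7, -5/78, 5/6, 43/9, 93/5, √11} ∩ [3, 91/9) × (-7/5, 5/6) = {3, 4, …, 10} × {-5/78}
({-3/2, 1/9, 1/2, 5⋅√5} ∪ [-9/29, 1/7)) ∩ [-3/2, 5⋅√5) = {-3/2, 1/2} ∪ [-9/29, 1/7)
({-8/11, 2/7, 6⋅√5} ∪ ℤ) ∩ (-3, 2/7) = {-2, -1, 0} ∪ {-8/11}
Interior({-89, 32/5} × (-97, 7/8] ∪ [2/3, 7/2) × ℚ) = ∅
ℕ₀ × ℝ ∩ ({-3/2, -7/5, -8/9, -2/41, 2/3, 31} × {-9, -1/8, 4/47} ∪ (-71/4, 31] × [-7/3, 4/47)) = ({31} × {-9, -1/8, 4/47}) ∪ ({0, 1, …, 31} × [-7/3, 4/47))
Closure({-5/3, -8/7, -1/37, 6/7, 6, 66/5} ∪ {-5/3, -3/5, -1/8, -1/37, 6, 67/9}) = {-5/3, -8/7, -3/5, -1/8, -1/37, 6/7, 6, 67/9, 66/5}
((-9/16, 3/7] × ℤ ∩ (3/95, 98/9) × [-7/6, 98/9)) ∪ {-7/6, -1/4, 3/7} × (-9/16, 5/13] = ({-7/6, -1/4, 3/7} × (-9/16, 5/13]) ∪ ((3/95, 3/7] × {-1, 0, …, 10})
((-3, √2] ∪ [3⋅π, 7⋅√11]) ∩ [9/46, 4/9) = [9/46, 4/9)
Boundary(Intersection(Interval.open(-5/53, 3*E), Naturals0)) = Range(0, 9, 1)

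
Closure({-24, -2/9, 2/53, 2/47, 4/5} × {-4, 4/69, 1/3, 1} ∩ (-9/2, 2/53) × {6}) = ∅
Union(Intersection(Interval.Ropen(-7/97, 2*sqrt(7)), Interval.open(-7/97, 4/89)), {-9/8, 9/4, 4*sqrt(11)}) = Union({-9/8, 9/4, 4*sqrt(11)}, Interval.open(-7/97, 4/89))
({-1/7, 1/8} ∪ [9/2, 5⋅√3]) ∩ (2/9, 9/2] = {9/2}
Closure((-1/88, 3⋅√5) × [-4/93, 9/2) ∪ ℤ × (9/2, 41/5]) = (ℤ × [9/2, 41/5]) ∪ ({-1/88, 3⋅√5} × [-4/93, 9/2]) ∪ ([-1/88, 3⋅√5] × {-4/93, 9/2}) ∪ ((-1/88, 3⋅√5) × [-4/93, 9/2))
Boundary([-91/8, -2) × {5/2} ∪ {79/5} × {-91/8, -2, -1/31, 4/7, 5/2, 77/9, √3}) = ([-91/8, -2] × {5/2}) ∪ ({79/5} × {-91/8, -2, -1/31, 4/7, 5/2, 77/9, √3})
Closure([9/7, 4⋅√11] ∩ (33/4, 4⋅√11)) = [33/4, 4⋅√11]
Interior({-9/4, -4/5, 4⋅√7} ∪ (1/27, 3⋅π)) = (1/27, 3⋅π)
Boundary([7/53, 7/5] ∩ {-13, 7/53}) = {7/53}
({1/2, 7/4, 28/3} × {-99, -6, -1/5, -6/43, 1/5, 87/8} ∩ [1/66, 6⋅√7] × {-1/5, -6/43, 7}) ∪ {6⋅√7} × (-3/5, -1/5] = ({1/2, 7/4, 28/3} × {-1/5, -6/43}) ∪ ({6⋅√7} × (-3/5, -1/5])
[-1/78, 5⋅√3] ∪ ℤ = ℤ ∪ [-1/78, 5⋅√3]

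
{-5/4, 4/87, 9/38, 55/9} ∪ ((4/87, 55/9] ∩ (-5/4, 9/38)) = {-5/4, 55/9} ∪ [4/87, 9/38]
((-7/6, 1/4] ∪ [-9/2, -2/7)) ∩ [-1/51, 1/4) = [-1/51, 1/4)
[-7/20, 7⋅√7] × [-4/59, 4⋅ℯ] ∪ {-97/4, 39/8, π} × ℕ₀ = ({-97/4, 39/8, π} × ℕ₀) ∪ ([-7/20, 7⋅√7] × [-4/59, 4⋅ℯ])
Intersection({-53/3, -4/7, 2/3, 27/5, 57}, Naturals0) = {57}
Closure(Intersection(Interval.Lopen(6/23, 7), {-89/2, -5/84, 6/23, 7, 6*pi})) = {7}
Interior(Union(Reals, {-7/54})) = Reals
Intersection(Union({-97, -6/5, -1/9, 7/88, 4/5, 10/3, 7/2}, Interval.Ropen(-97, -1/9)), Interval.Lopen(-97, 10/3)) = Union({7/88, 4/5, 10/3}, Interval.Lopen(-97, -1/9))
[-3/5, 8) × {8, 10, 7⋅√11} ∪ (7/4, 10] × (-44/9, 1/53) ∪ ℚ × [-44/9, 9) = (ℚ × [-44/9, 9)) ∪ ((7/4, 10] × (-44/9, 1/53)) ∪ ([-3/5, 8) × {8, 10, 7⋅√11})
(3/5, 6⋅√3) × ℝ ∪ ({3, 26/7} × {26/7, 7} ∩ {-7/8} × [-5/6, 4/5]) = (3/5, 6⋅√3) × ℝ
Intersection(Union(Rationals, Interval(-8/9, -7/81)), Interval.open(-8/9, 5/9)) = Union(Intersection(Interval.open(-8/9, 5/9), Rationals), Interval.Lopen(-8/9, -7/81))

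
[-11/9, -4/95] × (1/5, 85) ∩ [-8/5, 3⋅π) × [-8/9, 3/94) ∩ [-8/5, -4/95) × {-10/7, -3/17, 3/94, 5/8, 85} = ∅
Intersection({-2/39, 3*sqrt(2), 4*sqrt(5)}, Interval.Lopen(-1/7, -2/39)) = {-2/39}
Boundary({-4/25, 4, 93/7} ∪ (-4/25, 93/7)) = {-4/25, 93/7}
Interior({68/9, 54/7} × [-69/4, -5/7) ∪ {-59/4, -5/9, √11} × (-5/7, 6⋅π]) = ∅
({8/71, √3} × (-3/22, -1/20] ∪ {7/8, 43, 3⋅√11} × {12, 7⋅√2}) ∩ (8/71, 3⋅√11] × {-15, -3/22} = ∅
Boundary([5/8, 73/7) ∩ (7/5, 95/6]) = {7/5, 73/7}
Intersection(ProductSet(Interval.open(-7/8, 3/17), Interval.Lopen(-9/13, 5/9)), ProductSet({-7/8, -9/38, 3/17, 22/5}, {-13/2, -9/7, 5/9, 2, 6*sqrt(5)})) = ProductSet({-9/38}, {5/9})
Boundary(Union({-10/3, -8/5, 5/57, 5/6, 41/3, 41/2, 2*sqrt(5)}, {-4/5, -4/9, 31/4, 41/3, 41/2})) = {-10/3, -8/5, -4/5, -4/9, 5/57, 5/6, 31/4, 41/3, 41/2, 2*sqrt(5)}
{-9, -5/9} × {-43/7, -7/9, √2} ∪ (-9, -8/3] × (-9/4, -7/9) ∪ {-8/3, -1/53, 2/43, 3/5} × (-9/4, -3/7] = ({-9, -5/9} × {-43/7, -7/9, √2}) ∪ ({-8/3, -1/53, 2/43, 3/5} × (-9/4, -3/7]) ∪ ((-9, -8/3] × (-9/4, -7/9))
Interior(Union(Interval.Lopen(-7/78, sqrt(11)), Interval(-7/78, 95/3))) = Interval.open(-7/78, 95/3)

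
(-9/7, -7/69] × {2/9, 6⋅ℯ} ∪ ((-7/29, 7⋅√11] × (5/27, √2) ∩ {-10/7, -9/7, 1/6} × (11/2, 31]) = (-9/7, -7/69] × {2/9, 6⋅ℯ}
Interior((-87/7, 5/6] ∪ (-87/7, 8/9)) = (-87/7, 8/9)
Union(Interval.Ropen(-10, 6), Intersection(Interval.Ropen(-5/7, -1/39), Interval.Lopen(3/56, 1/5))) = Interval.Ropen(-10, 6)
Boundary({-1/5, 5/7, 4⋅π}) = {-1/5, 5/7, 4⋅π}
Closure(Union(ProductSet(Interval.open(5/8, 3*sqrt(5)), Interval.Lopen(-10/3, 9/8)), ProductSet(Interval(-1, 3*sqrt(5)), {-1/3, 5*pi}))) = Union(ProductSet({5/8, 3*sqrt(5)}, Interval(-10/3, 9/8)), ProductSet(Interval(-1, 3*sqrt(5)), {-1/3, 5*pi}), ProductSet(Interval(5/8, 3*sqrt(5)), {-10/3, 9/8}), ProductSet(Interval.open(5/8, 3*sqrt(5)), Interval.Lopen(-10/3, 9/8)))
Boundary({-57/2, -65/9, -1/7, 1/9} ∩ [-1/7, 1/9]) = {-1/7, 1/9}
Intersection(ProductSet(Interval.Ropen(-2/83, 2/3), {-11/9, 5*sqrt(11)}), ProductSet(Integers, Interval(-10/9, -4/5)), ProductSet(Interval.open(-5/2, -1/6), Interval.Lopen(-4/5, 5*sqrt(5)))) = EmptySet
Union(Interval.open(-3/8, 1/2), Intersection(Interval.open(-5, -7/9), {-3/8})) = Interval.open(-3/8, 1/2)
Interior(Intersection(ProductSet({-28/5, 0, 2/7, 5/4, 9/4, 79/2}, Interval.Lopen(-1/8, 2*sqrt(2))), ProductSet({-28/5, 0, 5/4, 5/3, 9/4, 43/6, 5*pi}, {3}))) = EmptySet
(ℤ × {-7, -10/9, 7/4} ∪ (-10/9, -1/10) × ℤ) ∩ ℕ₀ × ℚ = ℕ₀ × {-7, -10/9, 7/4}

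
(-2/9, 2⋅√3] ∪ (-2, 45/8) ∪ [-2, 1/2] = [-2, 45/8)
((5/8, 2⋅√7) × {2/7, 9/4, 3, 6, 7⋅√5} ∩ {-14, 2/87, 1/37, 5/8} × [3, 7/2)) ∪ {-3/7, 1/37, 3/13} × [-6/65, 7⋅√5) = {-3/7, 1/37, 3/13} × [-6/65, 7⋅√5)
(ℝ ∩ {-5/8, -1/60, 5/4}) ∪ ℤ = ℤ ∪ {-5/8, -1/60, 5/4}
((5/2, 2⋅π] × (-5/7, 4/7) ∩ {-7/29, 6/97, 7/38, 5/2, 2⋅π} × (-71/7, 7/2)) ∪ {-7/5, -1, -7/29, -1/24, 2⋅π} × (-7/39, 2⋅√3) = ({2⋅π} × (-5/7, 4/7)) ∪ ({-7/5, -1, -7/29, -1/24, 2⋅π} × (-7/39, 2⋅√3))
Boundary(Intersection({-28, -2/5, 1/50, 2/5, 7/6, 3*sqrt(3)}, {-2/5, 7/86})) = {-2/5}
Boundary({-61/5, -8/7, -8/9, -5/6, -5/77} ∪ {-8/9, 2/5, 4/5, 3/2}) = {-61/5, -8/7, -8/9, -5/6, -5/77, 2/5, 4/5, 3/2}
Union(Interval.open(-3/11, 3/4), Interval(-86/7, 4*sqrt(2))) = Interval(-86/7, 4*sqrt(2))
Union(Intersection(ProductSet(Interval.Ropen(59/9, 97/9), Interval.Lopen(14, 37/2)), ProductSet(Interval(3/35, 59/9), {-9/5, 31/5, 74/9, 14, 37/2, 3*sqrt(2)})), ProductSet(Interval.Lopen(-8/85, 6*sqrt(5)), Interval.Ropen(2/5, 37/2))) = Union(ProductSet({59/9}, {37/2}), ProductSet(Interval.Lopen(-8/85, 6*sqrt(5)), Interval.Ropen(2/5, 37/2)))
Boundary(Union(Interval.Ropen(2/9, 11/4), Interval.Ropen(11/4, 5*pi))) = {2/9, 5*pi}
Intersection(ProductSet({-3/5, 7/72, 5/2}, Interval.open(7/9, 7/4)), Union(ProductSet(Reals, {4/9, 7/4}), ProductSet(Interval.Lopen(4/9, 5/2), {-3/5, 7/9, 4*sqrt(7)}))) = EmptySet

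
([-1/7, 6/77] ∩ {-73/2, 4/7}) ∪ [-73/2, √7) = [-73/2, √7)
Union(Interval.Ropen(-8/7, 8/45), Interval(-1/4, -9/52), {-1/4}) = Interval.Ropen(-8/7, 8/45)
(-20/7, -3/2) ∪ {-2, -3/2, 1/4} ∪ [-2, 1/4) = (-20/7, 1/4]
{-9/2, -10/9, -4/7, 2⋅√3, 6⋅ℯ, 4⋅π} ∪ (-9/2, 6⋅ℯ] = [-9/2, 6⋅ℯ]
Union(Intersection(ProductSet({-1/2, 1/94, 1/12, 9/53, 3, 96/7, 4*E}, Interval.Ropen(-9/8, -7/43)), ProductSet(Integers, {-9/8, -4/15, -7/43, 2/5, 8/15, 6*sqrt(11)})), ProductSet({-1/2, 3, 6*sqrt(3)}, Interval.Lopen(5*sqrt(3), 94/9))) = Union(ProductSet({3}, {-9/8, -4/15}), ProductSet({-1/2, 3, 6*sqrt(3)}, Interval.Lopen(5*sqrt(3), 94/9)))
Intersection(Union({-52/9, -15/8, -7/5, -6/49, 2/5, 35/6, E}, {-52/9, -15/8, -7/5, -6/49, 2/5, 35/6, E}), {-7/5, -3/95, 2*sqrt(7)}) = {-7/5}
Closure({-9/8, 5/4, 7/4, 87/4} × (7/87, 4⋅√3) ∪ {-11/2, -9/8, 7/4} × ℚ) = ({-11/2, -9/8, 7/4} × ℝ) ∪ ({-9/8, 5/4, 7/4, 87/4} × [7/87, 4⋅√3])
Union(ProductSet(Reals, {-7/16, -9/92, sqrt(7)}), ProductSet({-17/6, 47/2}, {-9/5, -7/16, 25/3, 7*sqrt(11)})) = Union(ProductSet({-17/6, 47/2}, {-9/5, -7/16, 25/3, 7*sqrt(11)}), ProductSet(Reals, {-7/16, -9/92, sqrt(7)}))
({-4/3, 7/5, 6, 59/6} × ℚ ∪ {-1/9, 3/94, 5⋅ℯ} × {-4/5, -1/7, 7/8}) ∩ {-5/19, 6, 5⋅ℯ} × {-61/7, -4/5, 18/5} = ({6} × {-61/7, -4/5, 18/5}) ∪ ({5⋅ℯ} × {-4/5})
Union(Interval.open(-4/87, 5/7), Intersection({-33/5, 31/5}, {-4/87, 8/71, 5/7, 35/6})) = Interval.open(-4/87, 5/7)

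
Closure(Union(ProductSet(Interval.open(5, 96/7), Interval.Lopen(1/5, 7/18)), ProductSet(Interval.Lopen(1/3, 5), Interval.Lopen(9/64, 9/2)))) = Union(ProductSet({1/3, 5}, Interval(9/64, 9/2)), ProductSet({5, 96/7}, Interval(1/5, 7/18)), ProductSet(Interval(1/3, 5), {9/64, 9/2}), ProductSet(Interval.Lopen(1/3, 5), Interval.Lopen(9/64, 9/2)), ProductSet(Interval(5, 96/7), {1/5, 7/18}), ProductSet(Interval.open(5, 96/7), Interval.Lopen(1/5, 7/18)))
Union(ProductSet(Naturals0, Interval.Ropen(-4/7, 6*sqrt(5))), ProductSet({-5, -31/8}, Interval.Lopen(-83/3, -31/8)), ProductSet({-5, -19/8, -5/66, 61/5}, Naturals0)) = Union(ProductSet({-5, -31/8}, Interval.Lopen(-83/3, -31/8)), ProductSet({-5, -19/8, -5/66, 61/5}, Naturals0), ProductSet(Naturals0, Interval.Ropen(-4/7, 6*sqrt(5))))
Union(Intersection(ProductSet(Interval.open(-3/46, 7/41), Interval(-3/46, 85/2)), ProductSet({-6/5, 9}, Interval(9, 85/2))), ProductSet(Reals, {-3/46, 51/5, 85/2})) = ProductSet(Reals, {-3/46, 51/5, 85/2})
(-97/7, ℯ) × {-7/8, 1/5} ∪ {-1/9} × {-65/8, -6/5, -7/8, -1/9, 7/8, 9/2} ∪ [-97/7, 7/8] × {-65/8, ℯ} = ([-97/7, 7/8] × {-65/8, ℯ}) ∪ ((-97/7, ℯ) × {-7/8, 1/5}) ∪ ({-1/9} × {-65/8, -6/5, -7/8, -1/9, 7/8, 9/2})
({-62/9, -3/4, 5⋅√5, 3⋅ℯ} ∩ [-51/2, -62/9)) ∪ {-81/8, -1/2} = {-81/8, -1/2}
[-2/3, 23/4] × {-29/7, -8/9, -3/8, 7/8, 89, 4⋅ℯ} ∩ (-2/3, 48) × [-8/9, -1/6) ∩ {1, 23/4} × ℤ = ∅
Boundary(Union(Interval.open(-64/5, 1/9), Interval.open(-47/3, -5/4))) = {-47/3, 1/9}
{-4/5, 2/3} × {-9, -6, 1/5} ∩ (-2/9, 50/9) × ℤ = {2/3} × {-9, -6}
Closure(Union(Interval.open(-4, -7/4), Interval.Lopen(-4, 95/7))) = Interval(-4, 95/7)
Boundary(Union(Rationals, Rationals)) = Reals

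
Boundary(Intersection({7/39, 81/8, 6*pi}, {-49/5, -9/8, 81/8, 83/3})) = {81/8}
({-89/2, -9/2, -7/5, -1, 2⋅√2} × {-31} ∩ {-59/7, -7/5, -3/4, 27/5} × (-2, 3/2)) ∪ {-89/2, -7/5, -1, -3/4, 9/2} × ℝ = {-89/2, -7/5, -1, -3/4, 9/2} × ℝ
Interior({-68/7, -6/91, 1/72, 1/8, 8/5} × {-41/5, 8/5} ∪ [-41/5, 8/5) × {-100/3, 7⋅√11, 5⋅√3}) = ∅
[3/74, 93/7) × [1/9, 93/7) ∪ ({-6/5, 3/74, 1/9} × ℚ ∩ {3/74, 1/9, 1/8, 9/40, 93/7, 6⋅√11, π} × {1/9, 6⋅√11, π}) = [3/74, 93/7) × [1/9, 93/7)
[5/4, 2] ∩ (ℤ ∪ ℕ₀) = {2}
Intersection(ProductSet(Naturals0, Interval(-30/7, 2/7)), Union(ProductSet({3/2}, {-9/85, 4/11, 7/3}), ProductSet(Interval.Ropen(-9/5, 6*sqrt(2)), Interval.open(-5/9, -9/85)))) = ProductSet(Range(0, 9, 1), Interval.open(-5/9, -9/85))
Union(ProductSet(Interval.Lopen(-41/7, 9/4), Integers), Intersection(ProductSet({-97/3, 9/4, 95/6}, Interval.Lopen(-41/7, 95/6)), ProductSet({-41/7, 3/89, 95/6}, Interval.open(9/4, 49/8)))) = Union(ProductSet({95/6}, Interval.open(9/4, 49/8)), ProductSet(Interval.Lopen(-41/7, 9/4), Integers))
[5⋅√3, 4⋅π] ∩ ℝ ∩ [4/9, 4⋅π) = [5⋅√3, 4⋅π)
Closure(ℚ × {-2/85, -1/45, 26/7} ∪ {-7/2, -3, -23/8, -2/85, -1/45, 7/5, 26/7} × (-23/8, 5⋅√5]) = (ℝ × {-2/85, -1/45, 26/7}) ∪ ({-7/2, -3, -23/8, -2/85, -1/45, 7/5, 26/7} × [-23/8, 5⋅√5])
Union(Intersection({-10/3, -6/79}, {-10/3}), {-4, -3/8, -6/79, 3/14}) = {-4, -10/3, -3/8, -6/79, 3/14}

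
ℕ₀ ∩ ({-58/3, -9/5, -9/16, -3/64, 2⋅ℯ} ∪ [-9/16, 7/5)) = {0, 1}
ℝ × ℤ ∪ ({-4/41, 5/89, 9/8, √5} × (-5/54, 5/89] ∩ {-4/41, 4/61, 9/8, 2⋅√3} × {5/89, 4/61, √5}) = (ℝ × ℤ) ∪ ({-4/41, 9/8} × {5/89})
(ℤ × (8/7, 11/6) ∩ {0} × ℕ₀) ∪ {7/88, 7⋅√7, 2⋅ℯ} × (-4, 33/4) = {7/88, 7⋅√7, 2⋅ℯ} × (-4, 33/4)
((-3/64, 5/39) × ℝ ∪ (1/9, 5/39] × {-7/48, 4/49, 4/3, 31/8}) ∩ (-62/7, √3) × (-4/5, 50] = ((-3/64, 5/39) × (-4/5, 50]) ∪ ((1/9, 5/39] × {-7/48, 4/49, 4/3, 31/8})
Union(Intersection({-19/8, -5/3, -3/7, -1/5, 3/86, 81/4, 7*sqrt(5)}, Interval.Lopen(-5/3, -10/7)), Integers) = Integers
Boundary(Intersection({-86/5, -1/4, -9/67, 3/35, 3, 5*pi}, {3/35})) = {3/35}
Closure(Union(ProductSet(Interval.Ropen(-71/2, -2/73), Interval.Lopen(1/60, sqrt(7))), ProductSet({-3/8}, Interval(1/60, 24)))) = Union(ProductSet({-3/8}, Interval(1/60, 24)), ProductSet({-71/2, -2/73}, Interval(1/60, sqrt(7))), ProductSet(Interval(-71/2, -2/73), {1/60, sqrt(7)}), ProductSet(Interval.Ropen(-71/2, -2/73), Interval.Lopen(1/60, sqrt(7))))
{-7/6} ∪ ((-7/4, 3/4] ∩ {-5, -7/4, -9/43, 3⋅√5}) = {-7/6, -9/43}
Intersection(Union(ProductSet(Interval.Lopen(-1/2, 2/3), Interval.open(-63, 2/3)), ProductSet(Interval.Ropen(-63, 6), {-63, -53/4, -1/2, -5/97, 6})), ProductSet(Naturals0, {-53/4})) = ProductSet(Union(Range(0, 1, 1), Range(0, 6, 1)), {-53/4})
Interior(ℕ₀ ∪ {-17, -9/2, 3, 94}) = ∅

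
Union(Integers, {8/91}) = Union({8/91}, Integers)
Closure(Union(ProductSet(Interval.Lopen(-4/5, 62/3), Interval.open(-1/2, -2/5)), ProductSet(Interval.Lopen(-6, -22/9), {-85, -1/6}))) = Union(ProductSet({-4/5, 62/3}, Interval(-1/2, -2/5)), ProductSet(Interval(-6, -22/9), {-85, -1/6}), ProductSet(Interval(-4/5, 62/3), {-1/2, -2/5}), ProductSet(Interval.Lopen(-4/5, 62/3), Interval.open(-1/2, -2/5)))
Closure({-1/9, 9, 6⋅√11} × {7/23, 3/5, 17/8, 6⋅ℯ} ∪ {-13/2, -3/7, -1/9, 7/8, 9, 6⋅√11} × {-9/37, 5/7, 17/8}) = ({-1/9, 9, 6⋅√11} × {7/23, 3/5, 17/8, 6⋅ℯ}) ∪ ({-13/2, -3/7, -1/9, 7/8, 9, 6⋅√11} × {-9/37, 5/7, 17/8})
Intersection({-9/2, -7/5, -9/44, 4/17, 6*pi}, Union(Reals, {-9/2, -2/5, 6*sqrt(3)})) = {-9/2, -7/5, -9/44, 4/17, 6*pi}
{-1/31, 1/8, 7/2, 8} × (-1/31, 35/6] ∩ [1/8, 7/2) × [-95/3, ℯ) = {1/8} × (-1/31, ℯ)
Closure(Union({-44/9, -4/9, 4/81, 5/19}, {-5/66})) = {-44/9, -4/9, -5/66, 4/81, 5/19}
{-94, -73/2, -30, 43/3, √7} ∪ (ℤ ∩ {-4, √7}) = {-94, -73/2, -30, -4, 43/3, √7}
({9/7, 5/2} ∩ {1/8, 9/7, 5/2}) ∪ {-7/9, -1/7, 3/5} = {-7/9, -1/7, 3/5, 9/7, 5/2}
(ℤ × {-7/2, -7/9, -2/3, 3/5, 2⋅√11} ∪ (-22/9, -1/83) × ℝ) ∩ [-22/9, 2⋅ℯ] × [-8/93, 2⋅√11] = ({-2, -1, …, 5} × {3/5, 2⋅√11}) ∪ ((-22/9, -1/83) × [-8/93, 2⋅√11])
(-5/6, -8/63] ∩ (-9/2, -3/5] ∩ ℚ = ℚ ∩ (-5/6, -3/5]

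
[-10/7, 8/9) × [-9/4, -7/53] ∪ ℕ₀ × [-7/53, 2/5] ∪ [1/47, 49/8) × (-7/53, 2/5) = (ℕ₀ × [-7/53, 2/5]) ∪ ([-10/7, 8/9) × [-9/4, -7/53]) ∪ ([1/47, 49/8) × (-7/53, 2/5))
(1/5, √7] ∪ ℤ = ℤ ∪ (1/5, √7]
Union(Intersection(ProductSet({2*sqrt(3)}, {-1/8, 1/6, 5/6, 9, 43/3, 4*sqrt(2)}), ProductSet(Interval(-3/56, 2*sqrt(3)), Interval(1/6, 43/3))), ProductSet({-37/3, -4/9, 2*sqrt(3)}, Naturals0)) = Union(ProductSet({2*sqrt(3)}, {1/6, 5/6, 9, 43/3, 4*sqrt(2)}), ProductSet({-37/3, -4/9, 2*sqrt(3)}, Naturals0))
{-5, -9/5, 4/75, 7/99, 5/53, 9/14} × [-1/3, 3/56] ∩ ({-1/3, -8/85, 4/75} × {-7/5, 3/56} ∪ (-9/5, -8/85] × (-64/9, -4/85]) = {4/75} × {3/56}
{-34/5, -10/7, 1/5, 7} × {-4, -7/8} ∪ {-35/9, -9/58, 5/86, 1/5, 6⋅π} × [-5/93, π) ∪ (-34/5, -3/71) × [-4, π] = ({-34/5, -10/7, 1/5, 7} × {-4, -7/8}) ∪ ((-34/5, -3/71) × [-4, π]) ∪ ({-35/9, -9/58, 5/86, 1/5, 6⋅π} × [-5/93, π))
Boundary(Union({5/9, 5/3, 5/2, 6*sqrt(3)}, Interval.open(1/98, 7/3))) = {1/98, 7/3, 5/2, 6*sqrt(3)}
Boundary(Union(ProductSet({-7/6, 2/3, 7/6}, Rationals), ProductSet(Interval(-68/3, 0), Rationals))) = ProductSet(Union({2/3, 7/6}, Interval(-68/3, 0)), Reals)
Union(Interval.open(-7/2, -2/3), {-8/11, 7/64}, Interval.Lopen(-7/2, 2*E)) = Interval.Lopen(-7/2, 2*E)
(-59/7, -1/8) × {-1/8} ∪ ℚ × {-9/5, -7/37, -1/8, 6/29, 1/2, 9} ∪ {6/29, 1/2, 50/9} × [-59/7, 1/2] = ((-59/7, -1/8) × {-1/8}) ∪ (ℚ × {-9/5, -7/37, -1/8, 6/29, 1/2, 9}) ∪ ({6/29, 1/2, 50/9} × [-59/7, 1/2])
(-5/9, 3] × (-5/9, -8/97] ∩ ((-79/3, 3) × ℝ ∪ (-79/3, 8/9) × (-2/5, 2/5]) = (-5/9, 3) × (-5/9, -8/97]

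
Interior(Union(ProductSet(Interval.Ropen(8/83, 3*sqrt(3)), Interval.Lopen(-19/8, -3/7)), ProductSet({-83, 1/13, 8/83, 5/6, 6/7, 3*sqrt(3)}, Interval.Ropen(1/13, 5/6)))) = ProductSet(Interval.open(8/83, 3*sqrt(3)), Interval.open(-19/8, -3/7))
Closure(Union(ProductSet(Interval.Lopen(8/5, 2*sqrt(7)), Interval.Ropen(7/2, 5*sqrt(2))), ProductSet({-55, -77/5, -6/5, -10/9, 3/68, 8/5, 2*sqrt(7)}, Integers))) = Union(ProductSet({8/5, 2*sqrt(7)}, Interval(7/2, 5*sqrt(2))), ProductSet({-55, -77/5, -6/5, -10/9, 3/68, 8/5, 2*sqrt(7)}, Integers), ProductSet(Interval(8/5, 2*sqrt(7)), {7/2, 5*sqrt(2)}), ProductSet(Interval.Lopen(8/5, 2*sqrt(7)), Interval.Ropen(7/2, 5*sqrt(2))))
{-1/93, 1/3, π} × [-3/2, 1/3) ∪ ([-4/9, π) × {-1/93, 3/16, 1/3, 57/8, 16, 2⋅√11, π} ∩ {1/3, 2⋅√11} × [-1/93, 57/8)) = ({-1/93, 1/3, π} × [-3/2, 1/3)) ∪ ({1/3} × {-1/93, 3/16, 1/3, 2⋅√11, π})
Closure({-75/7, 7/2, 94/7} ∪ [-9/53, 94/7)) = {-75/7} ∪ [-9/53, 94/7]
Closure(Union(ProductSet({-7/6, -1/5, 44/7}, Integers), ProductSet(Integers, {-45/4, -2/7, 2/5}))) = Union(ProductSet({-7/6, -1/5, 44/7}, Integers), ProductSet(Integers, {-45/4, -2/7, 2/5}))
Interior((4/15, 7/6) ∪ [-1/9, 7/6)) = (-1/9, 7/6)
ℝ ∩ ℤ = ℤ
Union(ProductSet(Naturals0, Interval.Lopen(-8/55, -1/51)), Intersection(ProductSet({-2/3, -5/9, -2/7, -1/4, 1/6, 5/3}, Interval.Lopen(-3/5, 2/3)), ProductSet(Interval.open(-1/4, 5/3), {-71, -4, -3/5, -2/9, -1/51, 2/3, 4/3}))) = Union(ProductSet({1/6}, {-2/9, -1/51, 2/3}), ProductSet(Naturals0, Interval.Lopen(-8/55, -1/51)))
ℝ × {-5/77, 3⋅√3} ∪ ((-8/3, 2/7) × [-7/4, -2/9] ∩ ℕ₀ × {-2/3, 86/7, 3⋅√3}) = ({0} × {-2/3}) ∪ (ℝ × {-5/77, 3⋅√3})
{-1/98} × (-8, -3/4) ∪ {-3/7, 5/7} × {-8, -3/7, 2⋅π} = ({-1/98} × (-8, -3/4)) ∪ ({-3/7, 5/7} × {-8, -3/7, 2⋅π})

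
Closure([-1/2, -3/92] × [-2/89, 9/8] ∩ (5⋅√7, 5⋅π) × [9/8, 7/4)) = ∅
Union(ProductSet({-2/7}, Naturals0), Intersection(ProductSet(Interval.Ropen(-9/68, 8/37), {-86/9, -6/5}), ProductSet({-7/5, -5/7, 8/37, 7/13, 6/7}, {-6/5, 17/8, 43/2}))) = ProductSet({-2/7}, Naturals0)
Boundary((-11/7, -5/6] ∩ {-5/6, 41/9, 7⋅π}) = {-5/6}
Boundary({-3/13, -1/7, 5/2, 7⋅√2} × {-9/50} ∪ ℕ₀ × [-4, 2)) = (ℕ₀ × [-4, 2]) ∪ ({-3/13, -1/7, 5/2, 7⋅√2} × {-9/50})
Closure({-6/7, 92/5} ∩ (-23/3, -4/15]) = {-6/7}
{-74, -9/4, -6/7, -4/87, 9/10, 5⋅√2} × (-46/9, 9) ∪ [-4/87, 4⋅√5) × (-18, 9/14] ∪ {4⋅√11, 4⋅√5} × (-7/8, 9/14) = ([-4/87, 4⋅√5) × (-18, 9/14]) ∪ ({4⋅√11, 4⋅√5} × (-7/8, 9/14)) ∪ ({-74, -9/4, -6/7, -4/87, 9/10, 5⋅√2} × (-46/9, 9))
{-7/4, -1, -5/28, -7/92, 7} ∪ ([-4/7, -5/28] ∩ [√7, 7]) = {-7/4, -1, -5/28, -7/92, 7}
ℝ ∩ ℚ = ℚ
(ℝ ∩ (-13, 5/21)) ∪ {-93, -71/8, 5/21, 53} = {-93, 53} ∪ (-13, 5/21]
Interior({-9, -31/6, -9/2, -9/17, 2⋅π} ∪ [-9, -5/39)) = (-9, -5/39)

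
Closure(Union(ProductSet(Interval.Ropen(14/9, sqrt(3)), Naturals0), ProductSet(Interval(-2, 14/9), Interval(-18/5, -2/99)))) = Union(ProductSet(Interval(-2, 14/9), Interval(-18/5, -2/99)), ProductSet(Interval(14/9, sqrt(3)), Union(Complement(Naturals0, Interval.open(-18/5, -2/99)), Naturals0)), ProductSet(Interval.Ropen(14/9, sqrt(3)), Naturals0))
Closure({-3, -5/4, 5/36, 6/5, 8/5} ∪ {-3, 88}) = {-3, -5/4, 5/36, 6/5, 8/5, 88}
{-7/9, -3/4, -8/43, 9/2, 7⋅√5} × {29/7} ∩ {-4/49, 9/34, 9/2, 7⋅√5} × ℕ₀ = ∅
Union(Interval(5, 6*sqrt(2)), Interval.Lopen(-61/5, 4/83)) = Union(Interval.Lopen(-61/5, 4/83), Interval(5, 6*sqrt(2)))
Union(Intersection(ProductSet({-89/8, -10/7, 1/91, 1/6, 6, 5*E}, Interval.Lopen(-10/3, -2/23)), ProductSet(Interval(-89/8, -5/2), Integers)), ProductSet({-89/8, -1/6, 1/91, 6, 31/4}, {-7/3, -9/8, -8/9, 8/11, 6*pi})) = Union(ProductSet({-89/8}, Range(-3, 0, 1)), ProductSet({-89/8, -1/6, 1/91, 6, 31/4}, {-7/3, -9/8, -8/9, 8/11, 6*pi}))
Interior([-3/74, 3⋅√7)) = (-3/74, 3⋅√7)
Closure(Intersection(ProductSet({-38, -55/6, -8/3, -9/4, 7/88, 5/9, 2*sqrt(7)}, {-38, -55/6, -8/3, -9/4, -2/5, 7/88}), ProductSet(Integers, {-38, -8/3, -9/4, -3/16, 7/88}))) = ProductSet({-38}, {-38, -8/3, -9/4, 7/88})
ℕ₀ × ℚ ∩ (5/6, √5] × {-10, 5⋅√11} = {1, 2} × {-10}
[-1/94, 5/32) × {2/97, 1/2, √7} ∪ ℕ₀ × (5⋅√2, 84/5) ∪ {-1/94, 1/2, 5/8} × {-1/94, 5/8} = ({-1/94, 1/2, 5/8} × {-1/94, 5/8}) ∪ (ℕ₀ × (5⋅√2, 84/5)) ∪ ([-1/94, 5/32) × {2/97, 1/2, √7})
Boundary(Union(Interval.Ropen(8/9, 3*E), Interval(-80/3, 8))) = {-80/3, 3*E}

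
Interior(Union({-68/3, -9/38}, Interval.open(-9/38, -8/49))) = Interval.open(-9/38, -8/49)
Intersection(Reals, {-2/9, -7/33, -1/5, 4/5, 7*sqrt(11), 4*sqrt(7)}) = {-2/9, -7/33, -1/5, 4/5, 7*sqrt(11), 4*sqrt(7)}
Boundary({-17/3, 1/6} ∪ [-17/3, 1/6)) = {-17/3, 1/6}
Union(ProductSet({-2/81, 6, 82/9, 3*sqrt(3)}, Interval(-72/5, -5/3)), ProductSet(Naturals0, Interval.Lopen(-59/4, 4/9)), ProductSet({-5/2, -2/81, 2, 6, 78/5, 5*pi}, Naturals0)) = Union(ProductSet({-2/81, 6, 82/9, 3*sqrt(3)}, Interval(-72/5, -5/3)), ProductSet({-5/2, -2/81, 2, 6, 78/5, 5*pi}, Naturals0), ProductSet(Naturals0, Interval.Lopen(-59/4, 4/9)))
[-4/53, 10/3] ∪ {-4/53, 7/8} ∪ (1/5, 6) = [-4/53, 6)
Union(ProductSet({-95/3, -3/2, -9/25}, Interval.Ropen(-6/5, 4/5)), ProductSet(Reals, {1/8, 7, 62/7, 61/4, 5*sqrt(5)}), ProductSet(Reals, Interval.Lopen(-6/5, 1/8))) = Union(ProductSet({-95/3, -3/2, -9/25}, Interval.Ropen(-6/5, 4/5)), ProductSet(Reals, Union({7, 62/7, 61/4, 5*sqrt(5)}, Interval.Lopen(-6/5, 1/8))))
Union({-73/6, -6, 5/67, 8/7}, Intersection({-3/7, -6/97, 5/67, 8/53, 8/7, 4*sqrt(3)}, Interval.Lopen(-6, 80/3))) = {-73/6, -6, -3/7, -6/97, 5/67, 8/53, 8/7, 4*sqrt(3)}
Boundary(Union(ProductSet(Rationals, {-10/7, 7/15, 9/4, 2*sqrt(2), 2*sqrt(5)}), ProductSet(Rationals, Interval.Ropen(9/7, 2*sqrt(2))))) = ProductSet(Reals, Union({-10/7, 7/15, 2*sqrt(5)}, Interval(9/7, 2*sqrt(2))))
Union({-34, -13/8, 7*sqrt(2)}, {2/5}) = {-34, -13/8, 2/5, 7*sqrt(2)}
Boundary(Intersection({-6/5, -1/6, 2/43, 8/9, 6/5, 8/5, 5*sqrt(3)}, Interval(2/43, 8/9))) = {2/43, 8/9}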